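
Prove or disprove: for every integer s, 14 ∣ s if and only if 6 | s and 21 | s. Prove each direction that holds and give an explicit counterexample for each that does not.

[⇐] Suppose 6 ∣ s and 21 ∣ s. Any common multiple of 6 and 21 is a multiple of their lcm; here lcm(6, 21) = 6·21/gcd(6, 21) = 126/3 = 42, so 42 ∣ s. Since 14 ∣ 42, it follows that 14 ∣ s.

[⇒] This fails: take s = 14. Certainly 14 ∣ 14, but 6 ∤ 14.

(⇒) fails; (⇐) holds.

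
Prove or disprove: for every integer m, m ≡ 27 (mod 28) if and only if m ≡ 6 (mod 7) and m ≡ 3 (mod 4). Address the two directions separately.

The biconditional holds.

Converse. If m ≡ 6 (mod 7) and m ≡ 3 (mod 4), then by the Chinese remainder theorem m ≡ 27 (mod 28). This is exactly m ≡ 27 (mod 28).

Forward direction. Suppose m ≡ 27 (mod 28); write m = 28j + 27. Since 7 ∣ 28, reducing mod 7 gives m ≡ 27 ≡ 6 (mod 7); since 4 ∣ 28, reducing mod 4 gives m ≡ 27 ≡ 3 (mod 4).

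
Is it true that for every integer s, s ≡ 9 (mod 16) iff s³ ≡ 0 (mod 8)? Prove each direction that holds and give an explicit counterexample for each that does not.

[⇒] This fails: take s = 9. Then 9 ≡ 9 (mod 16), but 9³ = 729 ≡ 1 (mod 8), not 0.

[⇐] This fails: take s = 0. Then 0³ = 0 ≡ 0 (mod 8), yet 0 ≡ 0 (mod 16), not 9.

(⇒) fails and (⇐) fails.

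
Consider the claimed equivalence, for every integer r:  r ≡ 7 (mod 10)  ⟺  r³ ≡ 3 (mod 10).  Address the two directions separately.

(⇒) Suppose r ≡ 7 (mod 10). Write r = 10j + 7. Then (10j + 7)³ = 1000j³ + 2100j² + 1470j + 343 = 10(100j³ + 210j² + 147j + 34) + 3, so r³ ≡ 3 (mod 10).

(⇐) Conversely, suppose r³ ≡ 3 (mod 10). The only residue r in {0, …, 9} with r³ ≡ 3 (mod 10) is r = 7, so r ≡ 7 (mod 10).

Both directions hold.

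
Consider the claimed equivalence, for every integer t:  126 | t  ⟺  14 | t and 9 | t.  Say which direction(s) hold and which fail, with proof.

The biconditional holds.

(⇒) If 126 ∣ t, write t = 126q. Since 126 = 9·14, t = 14·(9q), so 14 ∣ t; and since 126 = 14·9, t = 9·(14q), so 9 ∣ t.

(⇐) Suppose 14 ∣ t and 9 ∣ t. Any common multiple of 14 and 9 is a multiple of their lcm; here gcd(14, 9) = 1, so lcm(14, 9) = 14·9 = 126, so 126 ∣ t.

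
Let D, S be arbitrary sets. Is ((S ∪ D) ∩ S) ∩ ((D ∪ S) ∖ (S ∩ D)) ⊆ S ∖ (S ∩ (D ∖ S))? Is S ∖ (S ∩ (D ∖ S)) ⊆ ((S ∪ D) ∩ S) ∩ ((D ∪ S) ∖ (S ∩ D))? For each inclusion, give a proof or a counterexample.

The sets are not equal: only the forward inclusion holds.

(⊆) Let x ∈ ((S ∪ D) ∩ S) ∩ ((D ∪ S) ∖ (S ∩ D)). Then x ∈ S and x ∉ D, from which x ∈ S ∖ (S ∩ (D ∖ S)).

(⊇) This inclusion fails. Take D = {1}, S = {1}; then 1 ∈ S ∖ (S ∩ (D ∖ S)) but 1 ∉ ((S ∪ D) ∩ S) ∩ ((D ∪ S) ∖ (S ∩ D)).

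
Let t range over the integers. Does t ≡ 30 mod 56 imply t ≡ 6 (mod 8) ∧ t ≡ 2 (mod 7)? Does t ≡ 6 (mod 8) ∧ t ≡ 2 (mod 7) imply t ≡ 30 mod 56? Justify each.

(→) Suppose t ≡ 30 (mod 56); write t = 56j + 30. Since 8 ∣ 56, reducing mod 8 gives t ≡ 30 ≡ 6 (mod 8); since 7 ∣ 56, reducing mod 7 gives t ≡ 30 ≡ 2 (mod 7).

(←) Conversely, if t ≡ 6 (mod 8) and t ≡ 2 (mod 7), then by the Chinese remainder theorem t ≡ 30 (mod 56). This is exactly t ≡ 30 (mod 56).

Both implications hold.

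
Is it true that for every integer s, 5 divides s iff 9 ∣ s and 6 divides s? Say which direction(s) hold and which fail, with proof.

Both directions fail.

(⟹) This fails: take s = 5. Certainly 5 ∣ 5, but 9 ∤ 5.

(⟸) This fails: take s = 18. Both 9 ∣ 18 and 6 ∣ 18, yet 18 is not a multiple of 5 (since 18 = 3·5 + 3), so 5 ∤ 18.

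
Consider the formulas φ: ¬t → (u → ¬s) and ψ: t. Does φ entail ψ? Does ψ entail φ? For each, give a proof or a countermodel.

Not equivalent: only (⇐) holds.

(⟹) This fails. Under s = F, t = F, u = F, the left side is true but the right side is false.

(⟸) Assume the antecedent. If s is true, the antecedent forces (s = T, t = T, u = F) or (s = T, t = T, u = T), and ¬t → (u → ¬s) holds there. If s is false, ¬t → (u → ¬s) reduces to true regardless of the other variables. Either way ¬t → (u → ¬s) holds.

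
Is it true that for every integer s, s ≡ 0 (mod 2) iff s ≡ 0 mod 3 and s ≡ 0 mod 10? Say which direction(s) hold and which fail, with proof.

[⇒] This fails: s = 2 gives 2 ≡ 0 (mod 2) but 2 ≡ 2 (mod 3), so the conjunction on the right does not hold.

[⇐] Conversely, if s ≡ 0 (mod 3) and s ≡ 0 (mod 10), then by the Chinese remainder theorem s ≡ 0 (mod 30). Since 0 ≡ 0 (mod 2) and 2 ∣ 30, we get s ≡ 0 (mod 2).

Only the reverse direction holds.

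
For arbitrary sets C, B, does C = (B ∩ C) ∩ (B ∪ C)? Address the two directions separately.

The sets are not equal: only the reverse inclusion holds.

Reverse inclusion. Let x ∈ (B ∩ C) ∩ (B ∪ C). Then x ∈ C ∩ B, from which x ∈ C.

Forward inclusion. This inclusion fails. Take C = {1}, B = ∅; then 1 ∈ C but 1 ∉ (B ∩ C) ∩ (B ∪ C).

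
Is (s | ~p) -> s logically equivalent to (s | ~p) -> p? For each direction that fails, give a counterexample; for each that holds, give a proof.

Only the converse holds.

(⟹) This fails. Under s = T, p = F, the left side is true but the right side is false.

(⟸) Assume the antecedent. If s is true, (s | ~p) -> s reduces to true regardless of the other variables. If s is false, the antecedent forces (s = F, p = T), and (s | ~p) -> s holds there. Either way (s | ~p) -> s holds.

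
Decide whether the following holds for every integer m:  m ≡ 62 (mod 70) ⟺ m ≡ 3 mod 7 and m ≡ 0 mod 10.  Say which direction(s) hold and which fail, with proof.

Neither direction holds.

(⇒) This fails: m = 62 gives 62 ≡ 62 (mod 70) but 62 ≡ 6 (mod 7), so the conjunction on the right does not hold.

(⇐) This fails: m = 10 satisfies both congruences on the right (10 ≡ 3 mod 7 and 10 ≡ 0 mod 10) yet 10 ≡ 10 (mod 70), not 62.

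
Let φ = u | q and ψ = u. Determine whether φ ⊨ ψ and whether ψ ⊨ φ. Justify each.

(⇒) This fails. Under u = F, q = T, the left side is true but the right side is false.

(⇐) Assume the antecedent. If u is true, u | q reduces to true regardless of the other variables. If u is false, the antecedent cannot hold. Either way u | q holds.

Only the converse holds.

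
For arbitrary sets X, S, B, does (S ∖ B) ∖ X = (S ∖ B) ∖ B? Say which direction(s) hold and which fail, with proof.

(⊆) holds; (⊇) fails.

Forward inclusion. Let x ∈ (S ∖ B) ∖ X. Then x ∈ S and x ∉ X, B, from which x ∈ (S ∖ B) ∖ B.

Reverse inclusion. This inclusion fails. Take X = {1}, S = {1}, B = ∅; then 1 ∈ (S ∖ B) ∖ B but 1 ∉ (S ∖ B) ∖ X.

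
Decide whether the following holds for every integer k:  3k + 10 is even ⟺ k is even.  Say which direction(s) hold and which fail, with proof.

The biconditional holds.

Converse. Suppose k is even; write k = 2j. Then 3k + 10 = 3·(2j) + 10 = 2·3j + 10, which is even.

Forward direction. Suppose 3k + 10 is even. Since 3 is odd, 3k and k have the same parity, so 3k + 10 ≡ k + 10 (mod 2). As 10 is even, 3k + 10 is even exactly when k is even. Thus k is even.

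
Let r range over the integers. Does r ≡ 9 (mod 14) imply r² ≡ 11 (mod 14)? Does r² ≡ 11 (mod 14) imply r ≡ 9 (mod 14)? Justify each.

(⇒) holds; (⇐) fails.

Forward direction. Suppose r ≡ 9 (mod 14). Write r = 14j + 9. Then (14j + 9)² = 196j² + 252j + 81 = 14(14j² + 18j + 5) + 11, so r² ≡ 11 (mod 14).

Converse. This fails: take r = 5. Then 5² = 25 ≡ 11 (mod 14), yet 5 ≡ 5 (mod 14), not 9.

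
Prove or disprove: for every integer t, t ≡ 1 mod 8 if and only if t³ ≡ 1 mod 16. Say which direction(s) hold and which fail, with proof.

Forward direction. This fails: take t = 9. Then 9 ≡ 1 (mod 8), but 9³ = 729 ≡ 9 (mod 16), not 1.

Converse. The residues r modulo 16 with r³ ≡ 1 (mod 16) are exactly {1}, and each is ≡ 1 (mod 8).

Only the reverse direction holds.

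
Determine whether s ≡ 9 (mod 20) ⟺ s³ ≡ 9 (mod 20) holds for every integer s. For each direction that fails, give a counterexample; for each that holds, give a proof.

The biconditional holds.

(→) Suppose s ≡ 9 (mod 20). Write s = 20j + 9. Then (20j + 9)³ = 8000j³ + 10800j² + 4860j + 729 = 20(400j³ + 540j² + 243j + 36) + 9, so s³ ≡ 9 (mod 20).

(←) Conversely, suppose s³ ≡ 9 (mod 20). The only residue r in {0, …, 19} with r³ ≡ 9 (mod 20) is r = 9, so s ≡ 9 (mod 20).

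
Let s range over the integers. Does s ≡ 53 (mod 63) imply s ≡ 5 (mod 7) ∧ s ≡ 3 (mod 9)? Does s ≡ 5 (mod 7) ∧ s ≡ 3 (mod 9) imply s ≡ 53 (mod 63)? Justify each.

(⇒) This fails: s = 53 gives 53 ≡ 53 (mod 63) but 53 ≡ 4 (mod 7), so the conjunction on the right does not hold.

(⇐) This fails: s = 12 satisfies both congruences on the right (12 ≡ 5 mod 7 and 12 ≡ 3 mod 9) yet 12 ≡ 12 (mod 63), not 53.

Both directions fail.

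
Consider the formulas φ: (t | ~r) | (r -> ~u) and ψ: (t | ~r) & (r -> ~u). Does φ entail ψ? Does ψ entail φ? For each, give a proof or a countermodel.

Only the converse holds.

Forward direction. This fails. Under r = T, t = F, u = F, the left side is true but the right side is false.

Converse. Assume the antecedent. If r is true, the antecedent forces (r = T, t = T, u = F), and (t | ~r) | (r -> ~u) holds there. If r is false, (t | ~r) | (r -> ~u) reduces to true regardless of the other variables. Either way (t | ~r) | (r -> ~u) holds.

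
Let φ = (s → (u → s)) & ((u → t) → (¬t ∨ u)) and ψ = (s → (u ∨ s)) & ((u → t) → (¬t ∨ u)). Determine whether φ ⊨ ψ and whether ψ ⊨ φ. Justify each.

Both directions hold; the statement is true.

(⟹) Assume the antecedent. If t is true, the antecedent forces (s = F, t = T, u = T) or (s = T, t = T, u = T), and the consequent holds there. If t is false, the consequent reduces to true regardless of the other variables. Either way the consequent holds.

(⟸) Assume the antecedent. If t is true, the antecedent forces (s = F, t = T, u = T) or (s = T, t = T, u = T), and the consequent holds there. If t is false, the consequent reduces to true regardless of the other variables. Either way the consequent holds.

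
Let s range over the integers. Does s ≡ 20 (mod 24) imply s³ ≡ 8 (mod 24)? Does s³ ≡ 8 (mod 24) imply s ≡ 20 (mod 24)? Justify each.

The forward direction holds; the converse fails.

(→) Suppose s ≡ 20 (mod 24). Write s = 24j + 20. Then (24j + 20)³ = 13824j³ + 34560j² + 28800j + 8000 = 24(576j³ + 1440j² + 1200j + 333) + 8, so s³ ≡ 8 (mod 24).

(←) This fails: take s = 2. Then 2³ = 8 ≡ 8 (mod 24), yet 2 ≡ 2 (mod 24), not 20.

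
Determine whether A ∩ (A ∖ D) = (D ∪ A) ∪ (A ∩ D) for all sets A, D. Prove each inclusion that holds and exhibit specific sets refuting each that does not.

(⊆) Let x ∈ A ∩ (A ∖ D). Then x ∈ A and x ∉ D, from which x ∈ (D ∪ A) ∪ (A ∩ D).

(⊇) This inclusion fails. Take A = ∅, D = {1}; then 1 ∈ (D ∪ A) ∪ (A ∩ D) but 1 ∉ A ∩ (A ∖ D).

(⊆) holds; (⊇) fails.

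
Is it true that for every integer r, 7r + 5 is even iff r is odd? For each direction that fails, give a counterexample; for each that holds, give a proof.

Both implications hold.

(⟹) Suppose 7r + 5 is even. Since 7 is odd, 7r and r have the same parity, so 7r + 5 ≡ r + 5 (mod 2). As 5 is odd, 7r + 5 is even exactly when r is odd. Thus r is odd.

(⟸) Conversely, suppose r is odd; write r = 2j + 1. Then 7r + 5 = 7·(2j + 1) + 5 = 2·7j + 12, which is even.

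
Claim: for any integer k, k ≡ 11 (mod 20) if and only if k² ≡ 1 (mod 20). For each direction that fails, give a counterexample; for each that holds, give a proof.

(⇒) holds; (⇐) fails.

[⇐] This fails: take k = 1. Then 1² = 1 ≡ 1 (mod 20), yet 1 ≡ 1 (mod 20), not 11.

[⇒] Suppose k ≡ 11 (mod 20). Write k = 20j + 11. Then (20j + 11)² = 400j² + 440j + 121 = 20(20j² + 22j + 6) + 1, so k² ≡ 1 (mod 20).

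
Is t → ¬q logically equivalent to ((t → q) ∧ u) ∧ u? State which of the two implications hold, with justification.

Forward direction. This fails. Under t = F, q = F, u = F, the left side is true but the right side is false.

Converse. This fails. Under t = T, q = T, u = T, the left side is false but the right side is true.

(⇒) fails and (⇐) fails.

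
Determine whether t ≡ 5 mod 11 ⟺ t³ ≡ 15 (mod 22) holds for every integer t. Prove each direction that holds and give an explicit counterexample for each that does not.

[⇒] This fails: take t = 16. Then 16 ≡ 5 (mod 11), but 16³ = 4096 ≡ 4 (mod 22), not 15.

[⇐] Conversely, the residues r modulo 22 with r³ ≡ 15 (mod 22) are exactly {5}, and each is ≡ 5 (mod 11).

Only the converse holds.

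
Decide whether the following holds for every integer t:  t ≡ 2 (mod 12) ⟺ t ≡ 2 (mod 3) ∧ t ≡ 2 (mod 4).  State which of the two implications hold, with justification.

(⟸) If t ≡ 2 (mod 3) and t ≡ 2 (mod 4), then by the Chinese remainder theorem t ≡ 2 (mod 12). This is exactly t ≡ 2 (mod 12).

(⟹) Suppose t ≡ 2 (mod 12); write t = 12j + 2. Since 3 ∣ 12, reducing mod 3 gives t ≡ 2 (mod 3); since 4 ∣ 12, reducing mod 4 gives t ≡ 2 (mod 4).

Both implications hold.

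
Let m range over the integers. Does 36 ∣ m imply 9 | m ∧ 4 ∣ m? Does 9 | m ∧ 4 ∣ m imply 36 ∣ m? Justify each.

(⇒) If 36 ∣ m, write m = 36q. Since 36 = 4·9, m = 9·(4q), so 9 ∣ m; and since 36 = 9·4, m = 4·(9q), so 4 ∣ m.

(⇐) Suppose 9 ∣ m and 4 ∣ m. Any common multiple of 9 and 4 is a multiple of their lcm; here gcd(9, 4) = 1, so lcm(9, 4) = 9·4 = 36, so 36 ∣ m.

Both directions hold.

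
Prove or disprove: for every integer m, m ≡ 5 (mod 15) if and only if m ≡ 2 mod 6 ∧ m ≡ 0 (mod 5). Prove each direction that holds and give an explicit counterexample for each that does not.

Forward direction. This fails: m = 5 gives 5 ≡ 5 (mod 15) but 5 ≡ 5 (mod 6), so the conjunction on the right does not hold.

Converse. If m ≡ 2 (mod 6) and m ≡ 0 (mod 5), then by the Chinese remainder theorem m ≡ 20 (mod 30). Since 20 ≡ 5 (mod 15) and 15 ∣ 30, we get m ≡ 5 (mod 15).

Only the reverse direction holds.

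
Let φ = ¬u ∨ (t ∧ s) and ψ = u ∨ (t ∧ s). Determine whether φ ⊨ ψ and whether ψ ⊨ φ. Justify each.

Neither implication holds.

[⇒] This fails. Under s = F, t = F, u = F, the left side is true but the right side is false.

[⇐] This fails. Under s = F, t = F, u = T, the left side is false but the right side is true.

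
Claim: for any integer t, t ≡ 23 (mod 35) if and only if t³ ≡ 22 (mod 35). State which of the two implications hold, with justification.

Converse. This fails: take t = 8. Then 8³ = 512 ≡ 22 (mod 35), yet 8 ≡ 8 (mod 35), not 23.

Forward direction. Suppose t ≡ 23 (mod 35). Write t = 35j + 23. Then (35j + 23)³ = 42875j³ + 84525j² + 55545j + 12167 = 35(1225j³ + 2415j² + 1587j + 347) + 22, so t³ ≡ 22 (mod 35).

Not equivalent: only (⇒) holds.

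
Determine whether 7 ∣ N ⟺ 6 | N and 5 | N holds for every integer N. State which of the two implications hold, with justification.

(⇒) This fails: take N = 7. Certainly 7 ∣ 7, but 6 ∤ 7.

(⇐) This fails: take N = 30. Both 6 ∣ 30 and 5 ∣ 30, yet 30 is not a multiple of 7 (since 30 = 4·7 + 2), so 7 ∤ 30.

Neither direction holds.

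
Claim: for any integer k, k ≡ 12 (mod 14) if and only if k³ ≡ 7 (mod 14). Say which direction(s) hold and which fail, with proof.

(→) This fails: take k = 12. Then 12 ≡ 12 (mod 14), but 12³ = 1728 ≡ 6 (mod 14), not 7.

(←) This fails: take k = 7. Then 7³ = 343 ≡ 7 (mod 14), yet 7 ≡ 7 (mod 14), not 12.

(⇒) fails and (⇐) fails.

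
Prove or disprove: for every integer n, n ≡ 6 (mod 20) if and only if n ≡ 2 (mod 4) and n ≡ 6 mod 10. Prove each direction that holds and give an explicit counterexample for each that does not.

Both implications hold.

(⟹) Suppose n ≡ 6 (mod 20); write n = 20j + 6. Since 4 ∣ 20, reducing mod 4 gives n ≡ 6 ≡ 2 (mod 4); since 10 ∣ 20, reducing mod 10 gives n ≡ 6 (mod 10).

(⟸) Conversely, if n ≡ 2 (mod 4) and n ≡ 6 (mod 10), then by the Chinese remainder theorem n ≡ 6 (mod 20). This is exactly n ≡ 6 (mod 20).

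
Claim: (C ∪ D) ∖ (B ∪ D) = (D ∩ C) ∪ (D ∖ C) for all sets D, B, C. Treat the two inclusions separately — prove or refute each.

Both inclusions fail.

(⟹) This inclusion fails. Take D = ∅, B = ∅, C = {1}; then 1 ∈ (C ∪ D) ∖ (B ∪ D) but 1 ∉ (D ∩ C) ∪ (D ∖ C).

(⟸) This inclusion fails. Take D = {1}, B = ∅, C = ∅; then 1 ∈ (D ∩ C) ∪ (D ∖ C) but 1 ∉ (C ∪ D) ∖ (B ∪ D).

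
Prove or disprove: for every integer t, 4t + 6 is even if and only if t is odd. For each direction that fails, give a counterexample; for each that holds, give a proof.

(⇒) fails; (⇐) holds.

(⟸) Suppose t is odd. Since 4 is even, 4t is even for every t, so 4t + 6 has the same parity as 6, which is even. Hence 4t + 6 is even.

(⟹) This fails: take t = 2. Then 4t + 6 = 14, which is even, yet t = 2 is even, not odd.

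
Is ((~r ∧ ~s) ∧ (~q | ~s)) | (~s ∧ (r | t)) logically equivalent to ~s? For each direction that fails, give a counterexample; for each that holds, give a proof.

(⇒) Assume the antecedent. If s is true, the antecedent cannot hold. If s is false, ~s reduces to true regardless of the other variables. Either way ~s holds.

(⇐) Assume the antecedent. If s is true, the antecedent cannot hold. If s is false, the consequent reduces to true regardless of the other variables. Either way the consequent holds.

Both directions hold.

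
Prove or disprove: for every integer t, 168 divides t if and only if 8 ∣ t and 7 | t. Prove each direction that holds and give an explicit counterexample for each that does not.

(→) If 168 ∣ t, write t = 168q. Since 168 = 21·8, t = 8·(21q), so 8 ∣ t; and since 168 = 24·7, t = 7·(24q), so 7 ∣ t.

(←) This fails: take t = 56. Both 8 ∣ 56 and 7 ∣ 56, yet 56 is not a multiple of 168 (since 56 = 0·168 + 56), so 168 ∤ 56.

Not equivalent: only (⇒) holds.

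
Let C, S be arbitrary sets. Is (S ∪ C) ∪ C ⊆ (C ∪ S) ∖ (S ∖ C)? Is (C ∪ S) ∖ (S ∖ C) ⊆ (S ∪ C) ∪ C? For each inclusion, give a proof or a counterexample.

(⊆) This inclusion fails. Take C = ∅, S = {1}; then 1 ∈ (S ∪ C) ∪ C but 1 ∉ (C ∪ S) ∖ (S ∖ C).

(⊇) Let x ∈ (C ∪ S) ∖ (S ∖ C). Then either x ∈ C and x ∉ S; or x ∈ C ∩ S. In each case x ∈ (S ∪ C) ∪ C, so (C ∪ S) ∖ (S ∖ C) ⊆ (S ∪ C) ∪ C.

Only the reverse inclusion holds.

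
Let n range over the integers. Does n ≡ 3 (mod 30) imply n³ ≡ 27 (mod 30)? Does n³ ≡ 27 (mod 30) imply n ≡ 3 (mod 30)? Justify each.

(⟹) Suppose n ≡ 3 (mod 30). Write n = 30j + 3. Then (30j + 3)³ = 27000j³ + 8100j² + 810j + 27 = 30(900j³ + 270j² + 27j) + 27, so n³ ≡ 27 (mod 30).

(⟸) Conversely, suppose n³ ≡ 27 (mod 30). The only residue r in {0, …, 29} with r³ ≡ 27 (mod 30) is r = 3, so n ≡ 3 (mod 30).

Both implications hold.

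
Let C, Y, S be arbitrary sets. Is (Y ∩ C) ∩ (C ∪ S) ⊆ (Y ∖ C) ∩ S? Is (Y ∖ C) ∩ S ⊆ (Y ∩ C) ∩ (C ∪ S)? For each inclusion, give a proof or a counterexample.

Neither inclusion holds.

(⟹) This inclusion fails. Take C = {1}, Y = {1}, S = ∅; then 1 ∈ (Y ∩ C) ∩ (C ∪ S) but 1 ∉ (Y ∖ C) ∩ S.

(⟸) This inclusion fails. Take C = ∅, Y = {1}, S = {1}; then 1 ∈ (Y ∖ C) ∩ S but 1 ∉ (Y ∩ C) ∩ (C ∪ S).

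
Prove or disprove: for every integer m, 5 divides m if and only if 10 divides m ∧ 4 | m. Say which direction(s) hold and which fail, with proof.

(⇒) fails; (⇐) holds.

[⇒] This fails: take m = 5. Certainly 5 ∣ 5, but 10 ∤ 5.

[⇐] Suppose 10 ∣ m and 4 ∣ m. Any common multiple of 10 and 4 is a multiple of their lcm; here lcm(10, 4) = 10·4/gcd(10, 4) = 40/2 = 20, so 20 ∣ m. Since 5 ∣ 20, it follows that 5 ∣ m.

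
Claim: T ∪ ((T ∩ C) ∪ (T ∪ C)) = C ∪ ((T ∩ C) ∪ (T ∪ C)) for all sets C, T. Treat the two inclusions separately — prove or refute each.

(⟹) Let x ∈ T ∪ ((T ∩ C) ∪ (T ∪ C)). Then either x ∈ C and x ∉ T; or x ∈ T and x ∉ C; or x ∈ C ∩ T. In each case x ∈ C ∪ ((T ∩ C) ∪ (T ∪ C)), so T ∪ ((T ∩ C) ∪ (T ∪ C)) ⊆ C ∪ ((T ∩ C) ∪ (T ∪ C)).

(⟸) Let x ∈ C ∪ ((T ∩ C) ∪ (T ∪ C)). Then either x ∈ C and x ∉ T; or x ∈ T and x ∉ C; or x ∈ C ∩ T. In each case x ∈ T ∪ ((T ∩ C) ∪ (T ∪ C)), so C ∪ ((T ∩ C) ∪ (T ∪ C)) ⊆ T ∪ ((T ∩ C) ∪ (T ∪ C)).

Both inclusions hold; the sets are equal.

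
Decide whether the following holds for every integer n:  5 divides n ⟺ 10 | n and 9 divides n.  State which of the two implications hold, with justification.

(⇒) fails; (⇐) holds.

(⟹) This fails: take n = 5. Certainly 5 ∣ 5, but 10 ∤ 5.

(⟸) Suppose 10 ∣ n and 9 ∣ n. Any common multiple of 10 and 9 is a multiple of their lcm; here gcd(10, 9) = 1, so lcm(10, 9) = 10·9 = 90, so 90 ∣ n. Since 5 ∣ 90, it follows that 5 ∣ n.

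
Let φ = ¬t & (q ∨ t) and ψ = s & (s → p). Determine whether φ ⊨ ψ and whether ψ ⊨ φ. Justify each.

Forward direction. This fails. Under s = F, p = F, q = T, t = F, the left side is true but the right side is false.

Converse. This fails. Under s = T, p = T, q = F, t = T, the left side is false but the right side is true.

Both directions fail.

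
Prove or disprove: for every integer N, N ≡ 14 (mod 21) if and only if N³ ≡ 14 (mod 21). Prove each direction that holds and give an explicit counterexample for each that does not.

Forward direction. Suppose N ≡ 14 (mod 21). Write N = 21j + 14. Then (21j + 14)³ = 9261j³ + 18522j² + 12348j + 2744 = 21(441j³ + 882j² + 588j + 130) + 14, so N³ ≡ 14 (mod 21).

Converse. Suppose N³ ≡ 14 (mod 21). The only residue r in {0, …, 20} with r³ ≡ 14 (mod 21) is r = 14, so N ≡ 14 (mod 21).

Both implications hold.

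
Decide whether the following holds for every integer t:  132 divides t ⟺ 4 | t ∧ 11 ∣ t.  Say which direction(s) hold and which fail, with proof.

Not equivalent: only (⇒) holds.

[⇐] This fails: take t = 44. Both 4 ∣ 44 and 11 ∣ 44, yet 44 is not a multiple of 132 (since 44 = 0·132 + 44), so 132 ∤ 44.

[⇒] If 132 ∣ t, write t = 132q. Since 132 = 33·4, t = 4·(33q), so 4 ∣ t; and since 132 = 12·11, t = 11·(12q), so 11 ∣ t.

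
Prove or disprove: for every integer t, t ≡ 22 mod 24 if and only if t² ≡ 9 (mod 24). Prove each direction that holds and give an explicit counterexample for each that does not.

(→) This fails: take t = 22. Then 22 ≡ 22 (mod 24), but 22² = 484 ≡ 4 (mod 24), not 9.

(←) This fails: take t = 3. Then 3² = 9 ≡ 9 (mod 24), yet 3 ≡ 3 (mod 24), not 22.

(⇒) fails and (⇐) fails.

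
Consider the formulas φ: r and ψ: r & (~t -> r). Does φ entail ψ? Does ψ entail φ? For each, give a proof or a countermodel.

Forward direction. Assume the antecedent. If t is true, the antecedent forces (t = T, r = T), and r & (~t -> r) holds there. If t is false, the antecedent forces (t = F, r = T), and r & (~t -> r) holds there. Either way r & (~t -> r) holds.

Converse. Assume the antecedent. If t is true, the antecedent forces (t = T, r = T), and r holds there. If t is false, the antecedent forces (t = F, r = T), and r holds there. Either way r holds.

Both implications hold.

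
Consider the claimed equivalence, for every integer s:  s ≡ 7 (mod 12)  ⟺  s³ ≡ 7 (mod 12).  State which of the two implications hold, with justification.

(→) Suppose s ≡ 7 (mod 12). Write s = 12j + 7. Then (12j + 7)³ = 1728j³ + 3024j² + 1764j + 343 = 12(144j³ + 252j² + 147j + 28) + 7, so s³ ≡ 7 (mod 12).

(←) Conversely, suppose s³ ≡ 7 (mod 12). The only residue r in {0, …, 11} with r³ ≡ 7 (mod 12) is r = 7, so s ≡ 7 (mod 12).

Both directions hold; the statement is true.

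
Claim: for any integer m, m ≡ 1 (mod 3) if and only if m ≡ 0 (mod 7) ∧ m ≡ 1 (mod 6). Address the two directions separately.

(⇒) fails; (⇐) holds.

[⇒] This fails: m = 1 gives 1 ≡ 1 (mod 3) but 1 ≡ 1 (mod 7), so the conjunction on the right does not hold.

[⇐] Conversely, if m ≡ 0 (mod 7) and m ≡ 1 (mod 6), then by the Chinese remainder theorem m ≡ 7 (mod 42). Since 7 ≡ 1 (mod 3) and 3 ∣ 42, we get m ≡ 1 (mod 3).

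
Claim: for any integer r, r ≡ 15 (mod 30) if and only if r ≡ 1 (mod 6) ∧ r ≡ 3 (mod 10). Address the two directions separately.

Both directions fail.

[⇒] This fails: r = 15 gives 15 ≡ 15 (mod 30) but 15 ≡ 3 (mod 6), so the conjunction on the right does not hold.

[⇐] This fails: r = 13 satisfies both congruences on the right (13 ≡ 1 mod 6 and 13 ≡ 3 mod 10) yet 13 ≡ 13 (mod 30), not 15.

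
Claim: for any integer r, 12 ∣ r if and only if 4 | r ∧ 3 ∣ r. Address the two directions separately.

(⟹) If 12 ∣ r, write r = 12q. Since 12 = 3·4, r = 4·(3q), so 4 ∣ r; and since 12 = 4·3, r = 3·(4q), so 3 ∣ r.

(⟸) Suppose 4 ∣ r and 3 ∣ r. Any common multiple of 4 and 3 is a multiple of their lcm; here gcd(4, 3) = 1, so lcm(4, 3) = 4·3 = 12, so 12 ∣ r.

Both implications hold.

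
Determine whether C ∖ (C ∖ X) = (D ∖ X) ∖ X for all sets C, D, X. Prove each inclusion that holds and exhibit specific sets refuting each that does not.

(⟹) This inclusion fails. Take C = {1}, D = ∅, X = {1}; then 1 ∈ C ∖ (C ∖ X) but 1 ∉ (D ∖ X) ∖ X.

(⟸) This inclusion fails. Take C = ∅, D = {1}, X = ∅; then 1 ∈ (D ∖ X) ∖ X but 1 ∉ C ∖ (C ∖ X).

(⊆) fails and (⊇) fails.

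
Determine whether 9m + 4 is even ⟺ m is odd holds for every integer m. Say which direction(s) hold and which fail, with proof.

(⟹) This fails: m = 6 gives 9m + 4 = 58, which is even, but 6 is even, not odd.

(⟸) This also fails: m = 7 is odd, but 9m + 4 = 67 is odd, not even.

(⇒) fails and (⇐) fails.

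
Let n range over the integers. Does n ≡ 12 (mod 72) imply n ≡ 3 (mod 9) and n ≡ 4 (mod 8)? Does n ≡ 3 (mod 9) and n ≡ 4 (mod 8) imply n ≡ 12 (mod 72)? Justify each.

The biconditional holds.

(→) Suppose n ≡ 12 (mod 72); write n = 72j + 12. Since 9 ∣ 72, reducing mod 9 gives n ≡ 12 ≡ 3 (mod 9); since 8 ∣ 72, reducing mod 8 gives n ≡ 12 ≡ 4 (mod 8).

(←) Conversely, if n ≡ 3 (mod 9) and n ≡ 4 (mod 8), then by the Chinese remainder theorem n ≡ 12 (mod 72). This is exactly n ≡ 12 (mod 72).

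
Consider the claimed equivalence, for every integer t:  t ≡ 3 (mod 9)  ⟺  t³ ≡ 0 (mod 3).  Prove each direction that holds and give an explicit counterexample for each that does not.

The forward direction holds; the converse fails.

(→) Suppose t ≡ 3 (mod 9). Then t³ ≡ 3³ = 27 (mod 9), and since 3 ∣ 9, also t³ ≡ 0 (mod 3).

(←) This fails: take t = 0. Then 0³ = 0 ≡ 0 (mod 3), yet 0 ≡ 0 (mod 9), not 3.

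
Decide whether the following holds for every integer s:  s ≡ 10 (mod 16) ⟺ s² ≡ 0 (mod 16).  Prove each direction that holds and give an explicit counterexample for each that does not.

(→) This fails: take s = 10. Then 10 ≡ 10 (mod 16), but 10² = 100 ≡ 4 (mod 16), not 0.

(←) This fails: take s = 0. Then 0² = 0 ≡ 0 (mod 16), yet 0 ≡ 0 (mod 16), not 10.

Both directions fail.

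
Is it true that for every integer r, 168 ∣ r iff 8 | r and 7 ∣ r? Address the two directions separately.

(⟹) If 168 ∣ r, write r = 168q. Since 168 = 21·8, r = 8·(21q), so 8 ∣ r; and since 168 = 24·7, r = 7·(24q), so 7 ∣ r.

(⟸) This fails: take r = 56. Both 8 ∣ 56 and 7 ∣ 56, yet 56 is not a multiple of 168 (since 56 = 0·168 + 56), so 168 ∤ 56.

The forward direction holds; the converse fails.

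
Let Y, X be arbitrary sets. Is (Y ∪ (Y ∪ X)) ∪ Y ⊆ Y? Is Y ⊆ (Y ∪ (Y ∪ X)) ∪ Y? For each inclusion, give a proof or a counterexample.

(⊆) fails; (⊇) holds.

Forward inclusion. This inclusion fails. Take Y = ∅, X = {1}; then 1 ∈ (Y ∪ (Y ∪ X)) ∪ Y but 1 ∉ Y.

Reverse inclusion. Let x ∈ Y. Then either x ∈ Y and x ∉ X; or x ∈ Y ∩ X. In each case x ∈ (Y ∪ (Y ∪ X)) ∪ Y, so Y ⊆ (Y ∪ (Y ∪ X)) ∪ Y.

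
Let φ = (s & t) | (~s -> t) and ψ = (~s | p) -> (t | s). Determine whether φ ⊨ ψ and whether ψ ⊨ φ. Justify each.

Equivalent; both directions hold.

Forward direction. Assume the antecedent. If s is true, (~s | p) -> (t | s) reduces to true regardless of the other variables. If s is false, the antecedent forces (s = F, t = T, p = F) or (s = F, t = T, p = T), and (~s | p) -> (t | s) holds there. Either way (~s | p) -> (t | s) holds.

Converse. Assume the antecedent. If s is true, (s & t) | (~s -> t) reduces to true regardless of the other variables. If s is false, the antecedent forces (s = F, t = T, p = F) or (s = F, t = T, p = T), and (s & t) | (~s -> t) holds there. Either way (s & t) | (~s -> t) holds.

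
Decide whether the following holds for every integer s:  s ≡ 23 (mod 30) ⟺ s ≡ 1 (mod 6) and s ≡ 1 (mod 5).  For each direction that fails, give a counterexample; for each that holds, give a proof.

(⟹) This fails: s = 23 gives 23 ≡ 23 (mod 30) but 23 ≡ 5 (mod 6), so the conjunction on the right does not hold.

(⟸) This fails: s = 1 satisfies both congruences on the right (1 ≡ 1 mod 6 and 1 ≡ 1 mod 5) yet 1 ≡ 1 (mod 30), not 23.

Neither implication holds.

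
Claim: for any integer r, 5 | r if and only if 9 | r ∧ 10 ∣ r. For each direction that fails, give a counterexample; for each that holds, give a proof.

(⇒) This fails: take r = 5. Certainly 5 ∣ 5, but 9 ∤ 5.

(⇐) Suppose 9 ∣ r and 10 ∣ r. Any common multiple of 9 and 10 is a multiple of their lcm; here gcd(9, 10) = 1, so lcm(9, 10) = 9·10 = 90, so 90 ∣ r. Since 5 ∣ 90, it follows that 5 ∣ r.

Not equivalent: only (⇐) holds.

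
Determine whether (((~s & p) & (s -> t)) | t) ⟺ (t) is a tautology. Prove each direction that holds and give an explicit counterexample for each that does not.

(⇒) This fails. Under s = F, t = F, p = T, the left side is true but the right side is false.

(⇐) Assume the antecedent. If s is true, the antecedent forces (s = T, t = T, p = F) or (s = T, t = T, p = T), and ((~s & p) & (s -> t)) | t holds there. If s is false, the antecedent forces (s = F, t = T, p = F) or (s = F, t = T, p = T), and ((~s & p) & (s -> t)) | t holds there. Either way ((~s & p) & (s -> t)) | t holds.

The forward direction fails; the converse holds.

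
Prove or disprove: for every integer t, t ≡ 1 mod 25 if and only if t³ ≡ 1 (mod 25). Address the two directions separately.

(⇒) Suppose t ≡ 1 mod 25. Write t = 25j + 1. Then (25j + 1)³ = 15625j³ + 1875j² + 75j + 1 = 25(625j³ + 75j² + 3j) + 1, so t³ ≡ 1 (mod 25).

(⇐) Conversely, suppose t³ ≡ 1 (mod 25). The only residue r in {0, …, 24} with r³ ≡ 1 (mod 25) is r = 1, so t ≡ 1 (mod 25).

Both implications hold.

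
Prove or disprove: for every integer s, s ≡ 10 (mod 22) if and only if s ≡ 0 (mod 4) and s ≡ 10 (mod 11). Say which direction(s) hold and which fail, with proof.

(→) This fails: s = 10 gives 10 ≡ 10 (mod 22) but 10 ≡ 2 (mod 4), so the conjunction on the right does not hold.

(←) Conversely, if s ≡ 0 (mod 4) and s ≡ 10 (mod 11), then by the Chinese remainder theorem s ≡ 32 (mod 44). Since 32 ≡ 10 (mod 22) and 22 ∣ 44, we get s ≡ 10 (mod 22).

Not equivalent: only (⇐) holds.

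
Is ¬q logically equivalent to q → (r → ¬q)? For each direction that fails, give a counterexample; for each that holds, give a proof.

Only the forward direction holds.

Forward direction. Assume the antecedent. If q is true, the antecedent cannot hold. If q is false, q → (r → ¬q) reduces to true regardless of the other variables. Either way q → (r → ¬q) holds.

Converse. This fails. Under q = T, r = F, the left side is false but the right side is true.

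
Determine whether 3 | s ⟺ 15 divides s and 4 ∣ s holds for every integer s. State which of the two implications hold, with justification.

Only the converse holds.

Forward direction. This fails: take s = 3. Certainly 3 ∣ 3, but 15 ∤ 3.

Converse. Suppose 15 ∣ s and 4 ∣ s. Any common multiple of 15 and 4 is a multiple of their lcm; here gcd(15, 4) = 1, so lcm(15, 4) = 15·4 = 60, so 60 ∣ s. Since 3 ∣ 60, it follows that 3 ∣ s.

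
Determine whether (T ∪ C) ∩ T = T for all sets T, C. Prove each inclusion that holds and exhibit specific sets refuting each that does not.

The two sets are equal.

(⟹) Let x ∈ (T ∪ C) ∩ T. Then either x ∈ T and x ∉ C; or x ∈ T ∩ C. In each case x ∈ T, so (T ∪ C) ∩ T ⊆ T.

(⟸) Let x ∈ T. Then either x ∈ T and x ∉ C; or x ∈ T ∩ C. In each case x ∈ (T ∪ C) ∩ T, so T ⊆ (T ∪ C) ∩ T.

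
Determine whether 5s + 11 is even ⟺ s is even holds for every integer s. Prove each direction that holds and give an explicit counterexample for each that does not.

(⟹) This fails: s = 1 gives 5s + 11 = 16, which is even, but 1 is odd, not even.

(⟸) This also fails: s = 4 is even, but 5s + 11 = 31 is odd, not even.

Both directions fail.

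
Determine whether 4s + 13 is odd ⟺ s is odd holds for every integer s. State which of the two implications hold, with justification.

Only the converse holds.

(⇐) Suppose s is odd. Since 4 is even, 4s is even for every s, so 4s + 13 has the same parity as 13, which is odd. Hence 4s + 13 is odd.

(⇒) This fails: take s = 6. Then 4s + 13 = 37, which is odd, yet s = 6 is even, not odd.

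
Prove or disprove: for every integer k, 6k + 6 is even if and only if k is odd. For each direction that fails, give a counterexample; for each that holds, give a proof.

Only the reverse direction holds.

Forward direction. This fails: take k = 4. Then 6k + 6 = 30, which is even, yet k = 4 is even, not odd.

Converse. Suppose k is odd. Since 6 is even, 6k is even for every k, so 6k + 6 has the same parity as 6, which is even. Hence 6k + 6 is even.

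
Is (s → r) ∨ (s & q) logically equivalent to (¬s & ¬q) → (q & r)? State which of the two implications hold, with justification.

(⟹) This fails. Under q = F, s = F, r = F, the left side is true but the right side is false.

(⟸) This fails. Under q = F, s = T, r = F, the left side is false but the right side is true.

Neither implication holds.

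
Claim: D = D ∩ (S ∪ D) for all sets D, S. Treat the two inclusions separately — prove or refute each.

Both inclusions hold; the sets are equal.

(⟹) Let x ∈ D. Then either x ∈ D and x ∉ S; or x ∈ D ∩ S. In each case x ∈ D ∩ (S ∪ D), so D ⊆ D ∩ (S ∪ D).

(⟸) Let x ∈ D ∩ (S ∪ D). Then either x ∈ D and x ∉ S; or x ∈ D ∩ S. In each case x ∈ D, so D ∩ (S ∪ D) ⊆ D.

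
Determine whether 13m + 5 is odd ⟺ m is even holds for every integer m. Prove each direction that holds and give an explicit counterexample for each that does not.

Both implications hold.

[⇒] Suppose 13m + 5 is odd. Since 13 is odd, 13m and m have the same parity, so 13m + 5 ≡ m + 5 (mod 2). As 5 is odd, 13m + 5 is odd exactly when m is even. Thus m is even.

[⇐] Conversely, suppose m is even; write m = 2j. Then 13m + 5 = 13·(2j) + 5 = 2·13j + 5, which is odd.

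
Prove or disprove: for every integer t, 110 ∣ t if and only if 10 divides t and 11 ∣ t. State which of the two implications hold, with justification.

Forward direction. If 110 ∣ t, write t = 110q. Since 110 = 11·10, t = 10·(11q), so 10 ∣ t; and since 110 = 10·11, t = 11·(10q), so 11 ∣ t.

Converse. Suppose 10 ∣ t and 11 ∣ t. Any common multiple of 10 and 11 is a multiple of their lcm; here gcd(10, 11) = 1, so lcm(10, 11) = 10·11 = 110, so 110 ∣ t.

Both directions hold; the statement is true.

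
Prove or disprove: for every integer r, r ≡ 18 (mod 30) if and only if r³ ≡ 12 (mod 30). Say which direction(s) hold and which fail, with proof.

(⇒) Suppose r ≡ 18 (mod 30). Write r = 30j + 18. Then (30j + 18)³ = 27000j³ + 48600j² + 29160j + 5832 = 30(900j³ + 1620j² + 972j + 194) + 12, so r³ ≡ 12 (mod 30).

(⇐) Conversely, suppose r³ ≡ 12 (mod 30). The only residue r in {0, …, 29} with r³ ≡ 12 (mod 30) is r = 18, so r ≡ 18 (mod 30).

The biconditional holds.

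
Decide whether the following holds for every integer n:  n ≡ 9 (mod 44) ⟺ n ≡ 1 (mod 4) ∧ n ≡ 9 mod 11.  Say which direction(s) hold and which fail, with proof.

(⇒) Suppose n ≡ 9 (mod 44); write n = 44j + 9. Since 4 ∣ 44, reducing mod 4 gives n ≡ 9 ≡ 1 (mod 4); since 11 ∣ 44, reducing mod 11 gives n ≡ 9 (mod 11).

(⇐) Conversely, if n ≡ 1 (mod 4) and n ≡ 9 (mod 11), then by the Chinese remainder theorem n ≡ 9 (mod 44). This is exactly n ≡ 9 (mod 44).

Both implications hold.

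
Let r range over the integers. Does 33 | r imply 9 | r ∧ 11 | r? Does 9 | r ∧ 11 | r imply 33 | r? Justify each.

Forward direction. This fails: take r = 33. Certainly 33 ∣ 33, but 9 ∤ 33.

Converse. Suppose 9 ∣ r and 11 ∣ r. Any common multiple of 9 and 11 is a multiple of their lcm; here gcd(9, 11) = 1, so lcm(9, 11) = 9·11 = 99, so 99 ∣ r. Since 33 ∣ 99, it follows that 33 ∣ r.

Only the converse holds.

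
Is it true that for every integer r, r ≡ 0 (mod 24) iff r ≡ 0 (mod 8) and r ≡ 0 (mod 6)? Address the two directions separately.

Equivalent; both directions hold.

(⟹) Suppose r ≡ 0 (mod 24); write r = 24j + 0. Since 8 ∣ 24, reducing mod 8 gives r ≡ 0 (mod 8); since 6 ∣ 24, reducing mod 6 gives r ≡ 0 (mod 6).

(⟸) Conversely, if r ≡ 0 (mod 8) and r ≡ 0 (mod 6), then by the Chinese remainder theorem r ≡ 0 (mod 24). This is exactly r ≡ 0 (mod 24).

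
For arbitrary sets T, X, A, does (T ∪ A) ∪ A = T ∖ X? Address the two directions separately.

Reverse inclusion. Let x ∈ T ∖ X. Then either x ∈ T and x ∉ X, A; or x ∈ T ∩ A and x ∉ X. In each case x ∈ (T ∪ A) ∪ A, so T ∖ X ⊆ (T ∪ A) ∪ A.

Forward inclusion. This inclusion fails. Take T = {1}, X = {1}, A = ∅; then 1 ∈ (T ∪ A) ∪ A but 1 ∉ T ∖ X.

Only the reverse inclusion holds.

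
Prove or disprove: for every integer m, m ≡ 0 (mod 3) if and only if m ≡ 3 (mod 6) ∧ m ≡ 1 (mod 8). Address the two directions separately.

[⇒] This fails: m = 0 gives 0 ≡ 0 (mod 3) but 0 ≡ 0 (mod 6), so the conjunction on the right does not hold.

[⇐] Conversely, if m ≡ 3 (mod 6) and m ≡ 1 (mod 8), then by the Chinese remainder theorem m ≡ 9 (mod 24). Since 9 ≡ 0 (mod 3) and 3 ∣ 24, we get m ≡ 0 (mod 3).

Not equivalent: only (⇐) holds.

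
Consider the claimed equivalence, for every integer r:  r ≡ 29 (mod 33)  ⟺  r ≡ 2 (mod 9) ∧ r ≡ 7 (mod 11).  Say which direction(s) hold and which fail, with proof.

(⟹) This fails: r = 62 gives 62 ≡ 29 (mod 33) but 62 ≡ 8 (mod 9), so the conjunction on the right does not hold.

(⟸) Conversely, if r ≡ 2 (mod 9) and r ≡ 7 (mod 11), then by the Chinese remainder theorem r ≡ 29 (mod 99). Since 29 ≡ 29 (mod 33) and 33 ∣ 99, we get r ≡ 29 (mod 33).

Only the reverse direction holds.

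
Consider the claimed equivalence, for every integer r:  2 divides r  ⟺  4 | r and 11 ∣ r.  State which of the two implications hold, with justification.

(⇒) This fails: take r = 2. Certainly 2 ∣ 2, but 4 ∤ 2.

(⇐) Suppose 4 ∣ r and 11 ∣ r. Any common multiple of 4 and 11 is a multiple of their lcm; here gcd(4, 11) = 1, so lcm(4, 11) = 4·11 = 44, so 44 ∣ r. Since 2 ∣ 44, it follows that 2 ∣ r.

(⇒) fails; (⇐) holds.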